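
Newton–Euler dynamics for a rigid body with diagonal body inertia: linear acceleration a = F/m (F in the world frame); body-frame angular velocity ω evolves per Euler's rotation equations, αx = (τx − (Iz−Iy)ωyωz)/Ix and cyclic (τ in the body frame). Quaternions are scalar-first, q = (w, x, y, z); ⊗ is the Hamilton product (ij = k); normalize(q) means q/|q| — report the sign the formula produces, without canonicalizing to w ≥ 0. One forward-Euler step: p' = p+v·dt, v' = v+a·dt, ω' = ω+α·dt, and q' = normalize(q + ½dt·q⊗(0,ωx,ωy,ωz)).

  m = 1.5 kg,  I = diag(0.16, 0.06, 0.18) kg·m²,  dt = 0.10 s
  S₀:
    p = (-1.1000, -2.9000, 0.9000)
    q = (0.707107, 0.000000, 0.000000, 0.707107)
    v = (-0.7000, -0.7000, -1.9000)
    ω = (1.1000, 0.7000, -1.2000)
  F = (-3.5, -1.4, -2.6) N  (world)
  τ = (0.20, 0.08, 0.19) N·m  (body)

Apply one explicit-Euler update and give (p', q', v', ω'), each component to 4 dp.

p' = (-1.1700, -2.9700, 0.7100)
q' = (0.7466, 0.0141, 0.0634, 0.6621)
v' = (-0.9333, -0.7933, -2.0733)
ω' = (1.2880, 0.7893, -1.0517)

new position p' = (-1.1700, -2.9700, 0.7100)
new velocity v' = (-0.9333, -0.7933, -2.0733)
gyro term ω×Iω = (-0.1008, 0.0264, -0.0770)
(τ − ω×Iω)/I = (1.8800, 0.8933, 1.4833)
new body rate ω' = (1.2880, 0.7893, -1.0517)
Hamilton product q⊗(0,ω) = (0.8485284, 0.2828428, 1.2727926, -0.8485284)
q + ½dt·q⊗(0,ω), renormalized = (0.7466, 0.0141, 0.0634, 0.6621)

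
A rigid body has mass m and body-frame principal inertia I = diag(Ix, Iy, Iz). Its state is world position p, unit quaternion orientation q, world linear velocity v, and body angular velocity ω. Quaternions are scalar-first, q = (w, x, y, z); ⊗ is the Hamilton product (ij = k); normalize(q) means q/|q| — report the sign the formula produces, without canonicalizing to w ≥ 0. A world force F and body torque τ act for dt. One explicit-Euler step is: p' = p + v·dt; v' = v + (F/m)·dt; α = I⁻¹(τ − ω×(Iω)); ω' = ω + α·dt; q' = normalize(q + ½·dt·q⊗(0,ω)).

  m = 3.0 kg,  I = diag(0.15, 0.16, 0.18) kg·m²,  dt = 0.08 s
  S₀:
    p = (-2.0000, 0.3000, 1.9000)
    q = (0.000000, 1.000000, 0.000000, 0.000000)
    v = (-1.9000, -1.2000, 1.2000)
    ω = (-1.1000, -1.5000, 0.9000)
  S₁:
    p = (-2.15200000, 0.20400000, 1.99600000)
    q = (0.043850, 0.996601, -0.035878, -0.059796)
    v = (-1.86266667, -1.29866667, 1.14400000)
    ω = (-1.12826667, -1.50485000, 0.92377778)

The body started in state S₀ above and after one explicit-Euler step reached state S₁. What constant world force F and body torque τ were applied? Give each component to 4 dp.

Δv = v₁−v₀ = (0.03733333, -0.09866667, -0.05600000)
F = m·Δv/dt = (1.4000, -3.7000, -2.1000)
ω₁ − ω₀ = (-0.02826667, -0.00485000, 0.02377778)
applied torque τ = (-0.0800, 0.0200, 0.0700)

F = (1.4000, -3.7000, -2.1000)
τ = (-0.0800, 0.0200, 0.0700)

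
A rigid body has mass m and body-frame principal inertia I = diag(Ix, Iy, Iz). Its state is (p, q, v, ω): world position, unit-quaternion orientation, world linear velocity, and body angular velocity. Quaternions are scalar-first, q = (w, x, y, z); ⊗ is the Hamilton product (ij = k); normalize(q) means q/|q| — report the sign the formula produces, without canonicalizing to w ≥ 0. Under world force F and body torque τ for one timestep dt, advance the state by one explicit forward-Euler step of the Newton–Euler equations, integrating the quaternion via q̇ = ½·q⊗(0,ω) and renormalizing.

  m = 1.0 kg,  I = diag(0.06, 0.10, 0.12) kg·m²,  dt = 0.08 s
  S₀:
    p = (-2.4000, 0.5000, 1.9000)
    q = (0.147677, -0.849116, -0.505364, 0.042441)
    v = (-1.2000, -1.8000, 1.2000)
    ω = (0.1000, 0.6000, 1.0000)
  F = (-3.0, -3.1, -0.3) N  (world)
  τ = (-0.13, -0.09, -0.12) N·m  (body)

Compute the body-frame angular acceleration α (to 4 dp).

ω×(Iω) gyroscopic = (0.0120, -0.0060, 0.0024)
angular accel α = (-2.3667, -0.8400, -1.0200)

α = (-2.3667, -0.8400, -1.0200)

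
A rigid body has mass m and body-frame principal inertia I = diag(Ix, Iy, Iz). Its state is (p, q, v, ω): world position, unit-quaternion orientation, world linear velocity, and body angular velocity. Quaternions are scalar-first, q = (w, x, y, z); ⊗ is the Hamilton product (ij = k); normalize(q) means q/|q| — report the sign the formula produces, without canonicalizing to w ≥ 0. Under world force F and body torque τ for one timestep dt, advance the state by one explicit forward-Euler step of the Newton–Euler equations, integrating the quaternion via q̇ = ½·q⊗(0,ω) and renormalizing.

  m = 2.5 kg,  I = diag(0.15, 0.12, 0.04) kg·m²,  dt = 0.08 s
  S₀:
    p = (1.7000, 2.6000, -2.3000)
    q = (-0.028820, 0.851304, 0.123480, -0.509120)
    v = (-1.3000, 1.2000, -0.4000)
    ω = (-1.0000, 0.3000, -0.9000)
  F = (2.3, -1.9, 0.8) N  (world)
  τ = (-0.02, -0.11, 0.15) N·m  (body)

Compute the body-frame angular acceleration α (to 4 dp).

ω×(Iω) gyroscopic = (0.0216, 0.0990, 0.0090)
α = I⁻¹(τ − ω×Iω) = (-0.2773, -1.7417, 3.5250)

α = (-0.2773, -1.7417, 3.5250)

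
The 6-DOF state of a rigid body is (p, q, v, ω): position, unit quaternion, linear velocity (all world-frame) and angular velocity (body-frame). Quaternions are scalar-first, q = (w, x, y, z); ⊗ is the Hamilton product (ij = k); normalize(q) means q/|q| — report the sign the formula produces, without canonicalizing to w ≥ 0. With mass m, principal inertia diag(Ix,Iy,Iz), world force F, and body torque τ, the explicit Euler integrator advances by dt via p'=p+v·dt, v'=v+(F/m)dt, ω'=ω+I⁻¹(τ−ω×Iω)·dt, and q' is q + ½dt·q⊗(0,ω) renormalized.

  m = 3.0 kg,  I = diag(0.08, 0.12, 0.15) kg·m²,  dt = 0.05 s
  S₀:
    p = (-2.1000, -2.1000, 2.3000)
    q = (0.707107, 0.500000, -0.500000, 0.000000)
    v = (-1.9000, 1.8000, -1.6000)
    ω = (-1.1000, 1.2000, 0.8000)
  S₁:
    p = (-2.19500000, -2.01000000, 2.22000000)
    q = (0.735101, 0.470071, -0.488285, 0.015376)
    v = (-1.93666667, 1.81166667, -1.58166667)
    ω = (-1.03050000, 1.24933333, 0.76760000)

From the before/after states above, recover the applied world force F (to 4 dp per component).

velocity change Δv = (-0.03666667, 0.01166667, 0.01833333)
applied force F = (-2.2000, 0.7000, 1.1000)

F = (-2.2000, 0.7000, 1.1000)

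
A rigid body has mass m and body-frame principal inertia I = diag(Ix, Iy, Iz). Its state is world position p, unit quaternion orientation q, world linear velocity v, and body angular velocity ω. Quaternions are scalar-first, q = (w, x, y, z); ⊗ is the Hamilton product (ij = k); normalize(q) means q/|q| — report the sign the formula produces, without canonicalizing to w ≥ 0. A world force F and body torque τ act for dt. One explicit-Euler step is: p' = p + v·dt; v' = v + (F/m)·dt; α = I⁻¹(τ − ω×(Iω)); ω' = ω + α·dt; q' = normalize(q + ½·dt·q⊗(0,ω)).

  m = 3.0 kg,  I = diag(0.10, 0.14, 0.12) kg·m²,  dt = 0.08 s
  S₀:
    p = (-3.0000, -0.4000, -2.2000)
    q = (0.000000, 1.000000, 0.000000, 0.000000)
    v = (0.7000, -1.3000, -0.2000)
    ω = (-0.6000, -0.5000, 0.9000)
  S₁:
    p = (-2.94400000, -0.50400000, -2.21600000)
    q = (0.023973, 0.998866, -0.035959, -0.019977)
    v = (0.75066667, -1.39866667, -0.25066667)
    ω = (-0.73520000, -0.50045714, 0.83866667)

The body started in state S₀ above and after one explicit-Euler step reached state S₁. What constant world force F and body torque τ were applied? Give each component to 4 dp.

Δv = v₁−v₀ = (0.05066667, -0.09866667, -0.05066667)
applied force F = (1.9000, -3.7000, -1.9000)
Δω = ω₁−ω₀ = (-0.13520000, -0.00045714, -0.06133333)
τ = I·(Δω/dt) + ω₀×(Iω₀) = (-0.1600, 0.0100, -0.0800)

F = (1.9000, -3.7000, -1.9000)
τ = (-0.1600, 0.0100, -0.0800)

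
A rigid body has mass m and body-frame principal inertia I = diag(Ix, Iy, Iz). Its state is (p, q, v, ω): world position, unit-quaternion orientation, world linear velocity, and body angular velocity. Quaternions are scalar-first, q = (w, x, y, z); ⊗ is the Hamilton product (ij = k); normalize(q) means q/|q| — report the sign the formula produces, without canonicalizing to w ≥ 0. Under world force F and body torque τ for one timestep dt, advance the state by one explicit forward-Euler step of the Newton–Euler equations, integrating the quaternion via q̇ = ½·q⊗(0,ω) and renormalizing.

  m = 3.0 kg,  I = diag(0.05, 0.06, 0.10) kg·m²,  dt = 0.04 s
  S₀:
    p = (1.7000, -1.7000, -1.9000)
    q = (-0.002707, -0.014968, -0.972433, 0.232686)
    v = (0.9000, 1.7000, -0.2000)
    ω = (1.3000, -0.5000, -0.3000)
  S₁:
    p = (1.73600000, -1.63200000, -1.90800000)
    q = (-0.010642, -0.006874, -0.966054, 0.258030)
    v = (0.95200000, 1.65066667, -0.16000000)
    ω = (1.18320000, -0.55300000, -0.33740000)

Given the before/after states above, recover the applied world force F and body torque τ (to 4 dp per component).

F = (3.9000, -3.7000, 3.0000)
τ = (-0.1400, -0.0600, -0.1000)

Δω = ω₁−ω₀ = (-0.11680000, -0.05300000, -0.03740000)
τ = I·(Δω/dt) + ω₀×(Iω₀) = (-0.1400, -0.0600, -0.1000)
Δv = v₁−v₀ = (0.05200000, -0.04933333, 0.04000000)
applied force F = (3.9000, -3.7000, 3.0000)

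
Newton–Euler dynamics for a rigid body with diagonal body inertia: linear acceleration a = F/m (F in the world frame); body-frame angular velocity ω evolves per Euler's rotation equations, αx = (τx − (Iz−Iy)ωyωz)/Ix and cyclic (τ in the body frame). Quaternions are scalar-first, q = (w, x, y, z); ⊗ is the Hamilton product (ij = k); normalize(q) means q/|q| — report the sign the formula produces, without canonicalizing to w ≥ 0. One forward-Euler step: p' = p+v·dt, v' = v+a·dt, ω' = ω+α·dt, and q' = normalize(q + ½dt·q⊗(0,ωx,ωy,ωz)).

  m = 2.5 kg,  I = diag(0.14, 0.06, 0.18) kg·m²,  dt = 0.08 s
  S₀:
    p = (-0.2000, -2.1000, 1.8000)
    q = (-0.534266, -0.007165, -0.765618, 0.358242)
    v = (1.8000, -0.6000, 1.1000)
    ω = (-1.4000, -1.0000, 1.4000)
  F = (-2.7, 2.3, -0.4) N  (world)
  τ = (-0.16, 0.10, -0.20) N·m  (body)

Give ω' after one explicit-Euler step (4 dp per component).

gyro term ω×Iω = (-0.1680, 0.0784, -0.1120)
α = I⁻¹(τ − ω×Iω) = (0.0571, 0.3600, -0.4889)
new body rate ω' = (-1.3954, -0.9712, 1.3609)

ω' = (-1.3954, -0.9712, 1.3609)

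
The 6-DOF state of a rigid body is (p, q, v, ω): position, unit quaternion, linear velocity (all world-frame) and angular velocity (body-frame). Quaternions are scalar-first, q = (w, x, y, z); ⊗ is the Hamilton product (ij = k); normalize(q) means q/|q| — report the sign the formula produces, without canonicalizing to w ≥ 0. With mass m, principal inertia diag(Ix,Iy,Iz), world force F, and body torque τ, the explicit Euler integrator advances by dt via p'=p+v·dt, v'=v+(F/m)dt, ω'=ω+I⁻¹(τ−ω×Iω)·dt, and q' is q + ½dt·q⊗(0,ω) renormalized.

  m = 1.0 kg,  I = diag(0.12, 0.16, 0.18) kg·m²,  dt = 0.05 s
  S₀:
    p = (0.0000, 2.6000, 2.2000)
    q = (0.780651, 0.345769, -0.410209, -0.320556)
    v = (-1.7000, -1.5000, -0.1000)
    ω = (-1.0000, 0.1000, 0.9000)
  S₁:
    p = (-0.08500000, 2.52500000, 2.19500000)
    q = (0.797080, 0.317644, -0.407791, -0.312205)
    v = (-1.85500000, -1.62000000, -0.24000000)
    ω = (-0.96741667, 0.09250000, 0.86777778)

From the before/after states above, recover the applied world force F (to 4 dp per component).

Δv = v₁−v₀ = (-0.15500000, -0.12000000, -0.14000000)
F = m·Δv/dt = (-3.1000, -2.4000, -2.8000)

F = (-3.1000, -2.4000, -2.8000)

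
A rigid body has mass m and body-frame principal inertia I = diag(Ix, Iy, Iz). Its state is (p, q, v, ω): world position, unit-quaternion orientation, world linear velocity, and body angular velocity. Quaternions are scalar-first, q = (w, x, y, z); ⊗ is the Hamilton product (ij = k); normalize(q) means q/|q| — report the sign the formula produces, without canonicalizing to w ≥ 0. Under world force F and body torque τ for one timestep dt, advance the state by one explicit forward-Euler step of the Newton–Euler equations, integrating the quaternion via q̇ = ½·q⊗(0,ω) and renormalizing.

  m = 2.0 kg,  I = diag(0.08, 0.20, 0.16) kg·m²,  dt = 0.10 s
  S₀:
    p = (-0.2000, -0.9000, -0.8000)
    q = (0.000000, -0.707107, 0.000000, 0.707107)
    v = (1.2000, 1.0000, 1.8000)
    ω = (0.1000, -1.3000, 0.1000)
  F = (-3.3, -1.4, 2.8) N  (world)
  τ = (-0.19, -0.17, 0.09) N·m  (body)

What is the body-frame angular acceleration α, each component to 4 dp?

precession coupling ω×(Iω) = (0.0052, -0.0008, -0.0156)
angular accel α = (-2.4400, -0.8460, 0.6600)

α = (-2.4400, -0.8460, 0.6600)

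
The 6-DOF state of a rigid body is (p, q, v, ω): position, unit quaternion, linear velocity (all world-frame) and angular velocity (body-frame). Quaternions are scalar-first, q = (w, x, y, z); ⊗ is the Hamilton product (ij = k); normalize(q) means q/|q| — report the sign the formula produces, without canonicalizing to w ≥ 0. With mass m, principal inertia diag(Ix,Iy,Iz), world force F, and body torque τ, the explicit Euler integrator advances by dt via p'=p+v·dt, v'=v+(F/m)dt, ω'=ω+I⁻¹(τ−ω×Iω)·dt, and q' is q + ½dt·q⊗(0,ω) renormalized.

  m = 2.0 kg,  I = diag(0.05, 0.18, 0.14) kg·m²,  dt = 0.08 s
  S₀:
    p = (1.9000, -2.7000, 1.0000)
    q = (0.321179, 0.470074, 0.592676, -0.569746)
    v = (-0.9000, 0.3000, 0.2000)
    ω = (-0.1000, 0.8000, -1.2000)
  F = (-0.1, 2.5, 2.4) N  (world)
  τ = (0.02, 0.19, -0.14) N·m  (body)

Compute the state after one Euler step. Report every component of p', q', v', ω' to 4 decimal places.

precession coupling ω×(Iω) = (0.0384, -0.0108, -0.0104)
α = I⁻¹(τ − ω×Iω) = (-0.3680, 1.1156, -0.9257)
ω' = ω + α·dt = (-0.1294, 0.8892, -1.2741)
2q̇ = q⊗(0,ω) = (-1.1108286, -0.2875323, 0.8780066, 0.0499120)
q' = normalize(q + ½dt·q⊗(0,ω)) = (0.2763, 0.4578, 0.6267, -0.5668)
a = F/m = (-0.0500, 1.2500, 1.2000)
new position p' = (1.8280, -2.6760, 1.0160)
v + (F/m)dt = (-0.9040, 0.4000, 0.2960)

p' = (1.8280, -2.6760, 1.0160)
q' = (0.2763, 0.4578, 0.6267, -0.5668)
v' = (-0.9040, 0.4000, 0.2960)
ω' = (-0.1294, 0.8892, -1.2741)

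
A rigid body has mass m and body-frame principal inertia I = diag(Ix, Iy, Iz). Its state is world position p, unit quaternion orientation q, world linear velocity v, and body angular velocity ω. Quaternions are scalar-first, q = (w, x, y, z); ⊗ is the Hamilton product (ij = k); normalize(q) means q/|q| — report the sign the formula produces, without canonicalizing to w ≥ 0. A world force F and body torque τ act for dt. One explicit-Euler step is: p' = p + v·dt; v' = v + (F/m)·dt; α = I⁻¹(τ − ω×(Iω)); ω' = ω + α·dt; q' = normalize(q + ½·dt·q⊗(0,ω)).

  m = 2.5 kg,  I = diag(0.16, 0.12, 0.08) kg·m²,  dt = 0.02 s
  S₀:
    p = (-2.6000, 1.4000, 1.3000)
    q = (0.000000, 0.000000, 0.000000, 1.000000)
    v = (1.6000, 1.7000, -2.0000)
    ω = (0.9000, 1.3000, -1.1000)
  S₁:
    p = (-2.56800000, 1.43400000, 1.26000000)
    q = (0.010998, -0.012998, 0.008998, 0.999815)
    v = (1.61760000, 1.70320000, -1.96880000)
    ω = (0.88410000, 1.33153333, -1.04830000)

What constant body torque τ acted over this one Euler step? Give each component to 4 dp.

ω₁ − ω₀ = (-0.01590000, 0.03153333, 0.05170000)
ω₀×(Iω₀) = (0.0572, -0.0792, -0.0468)
I·α + gyro = (-0.0700, 0.1100, 0.1600)

τ = (-0.0700, 0.1100, 0.1600)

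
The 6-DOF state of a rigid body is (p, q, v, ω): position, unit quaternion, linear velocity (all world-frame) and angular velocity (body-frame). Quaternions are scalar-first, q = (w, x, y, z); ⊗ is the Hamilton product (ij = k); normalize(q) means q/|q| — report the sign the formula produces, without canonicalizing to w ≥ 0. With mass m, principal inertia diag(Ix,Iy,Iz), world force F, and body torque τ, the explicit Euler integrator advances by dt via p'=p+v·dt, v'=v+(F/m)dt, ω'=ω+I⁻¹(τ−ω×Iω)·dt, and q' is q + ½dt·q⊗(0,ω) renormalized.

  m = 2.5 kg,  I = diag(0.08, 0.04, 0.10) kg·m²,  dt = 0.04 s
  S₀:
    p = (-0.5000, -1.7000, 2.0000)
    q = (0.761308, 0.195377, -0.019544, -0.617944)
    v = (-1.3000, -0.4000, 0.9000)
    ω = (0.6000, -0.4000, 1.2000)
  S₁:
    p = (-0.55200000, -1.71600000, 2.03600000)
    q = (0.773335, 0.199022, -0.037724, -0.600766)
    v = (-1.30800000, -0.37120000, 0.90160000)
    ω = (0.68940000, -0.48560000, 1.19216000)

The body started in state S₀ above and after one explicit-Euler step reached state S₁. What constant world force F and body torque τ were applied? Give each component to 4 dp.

F = (-0.5000, 1.8000, 0.1000)
τ = (0.1500, -0.1000, -0.0100)

rate change Δω = (0.08940000, -0.08560000, -0.00784000)
τ = I·(Δω/dt) + ω₀×(Iω₀) = (0.1500, -0.1000, -0.0100)
velocity change Δv = (-0.00800000, 0.02880000, 0.00160000)
applied force F = (-0.5000, 1.8000, 0.1000)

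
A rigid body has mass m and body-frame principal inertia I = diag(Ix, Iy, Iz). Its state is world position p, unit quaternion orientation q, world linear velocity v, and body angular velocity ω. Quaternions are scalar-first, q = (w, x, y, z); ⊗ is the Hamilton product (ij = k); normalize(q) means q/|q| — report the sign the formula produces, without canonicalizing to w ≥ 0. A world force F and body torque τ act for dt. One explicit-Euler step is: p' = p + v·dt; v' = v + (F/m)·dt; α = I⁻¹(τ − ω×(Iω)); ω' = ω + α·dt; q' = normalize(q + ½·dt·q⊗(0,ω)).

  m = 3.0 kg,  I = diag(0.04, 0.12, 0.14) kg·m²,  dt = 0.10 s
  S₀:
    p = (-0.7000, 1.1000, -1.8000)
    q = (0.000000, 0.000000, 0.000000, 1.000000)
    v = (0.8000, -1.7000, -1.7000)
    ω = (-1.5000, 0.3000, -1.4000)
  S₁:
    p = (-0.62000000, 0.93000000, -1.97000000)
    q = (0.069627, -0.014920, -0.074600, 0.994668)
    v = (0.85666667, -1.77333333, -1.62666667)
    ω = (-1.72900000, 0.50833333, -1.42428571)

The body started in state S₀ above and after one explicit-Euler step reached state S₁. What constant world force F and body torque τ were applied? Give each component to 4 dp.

F = (1.7000, -2.2000, 2.2000)
τ = (-0.1000, 0.0400, -0.0700)

v₁ − v₀ = (0.05666667, -0.07333333, 0.07333333)
applied force F = (1.7000, -2.2000, 2.2000)
Δω = ω₁−ω₀ = (-0.22900000, 0.20833333, -0.02428571)
ω₀×(Iω₀) = (-0.0084, -0.2100, -0.0360)
I·α + gyro = (-0.1000, 0.0400, -0.0700)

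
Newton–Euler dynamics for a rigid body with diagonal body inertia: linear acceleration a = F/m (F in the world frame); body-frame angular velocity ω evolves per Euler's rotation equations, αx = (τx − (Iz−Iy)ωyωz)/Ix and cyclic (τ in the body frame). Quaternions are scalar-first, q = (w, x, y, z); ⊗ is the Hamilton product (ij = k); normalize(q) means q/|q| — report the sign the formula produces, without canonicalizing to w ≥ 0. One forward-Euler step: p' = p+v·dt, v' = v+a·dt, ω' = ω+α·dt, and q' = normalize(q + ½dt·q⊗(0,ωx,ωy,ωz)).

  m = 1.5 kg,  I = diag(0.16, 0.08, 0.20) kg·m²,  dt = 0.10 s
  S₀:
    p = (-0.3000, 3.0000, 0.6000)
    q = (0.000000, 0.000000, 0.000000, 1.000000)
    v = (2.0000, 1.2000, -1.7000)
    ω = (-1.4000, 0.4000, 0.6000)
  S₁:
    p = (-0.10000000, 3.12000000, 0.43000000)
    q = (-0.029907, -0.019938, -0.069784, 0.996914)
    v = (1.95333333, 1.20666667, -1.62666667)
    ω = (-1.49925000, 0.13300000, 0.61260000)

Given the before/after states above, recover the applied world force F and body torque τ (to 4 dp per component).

v₁ − v₀ = (-0.04666667, 0.00666667, 0.07333333)
F = m·Δv/dt = (-0.7000, 0.1000, 1.1000)
ω₁ − ω₀ = (-0.09925000, -0.26700000, 0.01260000)
τ = I·(Δω/dt) + ω₀×(Iω₀) = (-0.1300, -0.1800, 0.0700)

F = (-0.7000, 0.1000, 1.1000)
τ = (-0.1300, -0.1800, 0.0700)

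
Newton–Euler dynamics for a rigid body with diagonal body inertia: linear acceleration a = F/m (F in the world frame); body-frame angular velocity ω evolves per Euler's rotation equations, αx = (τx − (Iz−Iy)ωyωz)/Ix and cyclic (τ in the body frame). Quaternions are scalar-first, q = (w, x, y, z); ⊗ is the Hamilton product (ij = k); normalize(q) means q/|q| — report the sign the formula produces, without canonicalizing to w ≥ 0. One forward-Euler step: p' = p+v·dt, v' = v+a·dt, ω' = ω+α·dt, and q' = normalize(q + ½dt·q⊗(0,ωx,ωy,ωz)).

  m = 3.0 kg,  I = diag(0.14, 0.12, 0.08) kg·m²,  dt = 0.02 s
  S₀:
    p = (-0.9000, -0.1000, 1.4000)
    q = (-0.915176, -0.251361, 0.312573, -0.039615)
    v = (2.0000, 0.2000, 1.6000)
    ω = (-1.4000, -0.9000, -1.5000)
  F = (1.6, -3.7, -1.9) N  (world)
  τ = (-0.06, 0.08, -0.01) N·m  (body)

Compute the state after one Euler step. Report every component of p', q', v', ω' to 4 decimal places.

p' = (-0.8600, -0.0960, 1.4320)
q' = (-0.9162, -0.2435, 0.3175, -0.0192)
v' = (2.0107, 0.1753, 1.5873)
ω' = (-1.4009, -0.9077, -1.4962)

precession coupling ω×(Iω) = (-0.0540, 0.1260, -0.0252)
(τ − ω×Iω)/I = (-0.0429, -0.3833, 0.1900)
ω' = ω + α·dt = (-1.4009, -0.9077, -1.4962)
Hamilton product q⊗(0,ω) = (-0.1300122, 0.7767334, 0.5020779, 2.0365911)
q' = normalize(q + ½dt·q⊗(0,ω)) = (-0.9162, -0.2435, 0.3175, -0.0192)
a = (0.5333, -1.2333, -0.6333)
p' = p + v·dt = (-0.8600, -0.0960, 1.4320)
new velocity v' = (2.0107, 0.1753, 1.5873)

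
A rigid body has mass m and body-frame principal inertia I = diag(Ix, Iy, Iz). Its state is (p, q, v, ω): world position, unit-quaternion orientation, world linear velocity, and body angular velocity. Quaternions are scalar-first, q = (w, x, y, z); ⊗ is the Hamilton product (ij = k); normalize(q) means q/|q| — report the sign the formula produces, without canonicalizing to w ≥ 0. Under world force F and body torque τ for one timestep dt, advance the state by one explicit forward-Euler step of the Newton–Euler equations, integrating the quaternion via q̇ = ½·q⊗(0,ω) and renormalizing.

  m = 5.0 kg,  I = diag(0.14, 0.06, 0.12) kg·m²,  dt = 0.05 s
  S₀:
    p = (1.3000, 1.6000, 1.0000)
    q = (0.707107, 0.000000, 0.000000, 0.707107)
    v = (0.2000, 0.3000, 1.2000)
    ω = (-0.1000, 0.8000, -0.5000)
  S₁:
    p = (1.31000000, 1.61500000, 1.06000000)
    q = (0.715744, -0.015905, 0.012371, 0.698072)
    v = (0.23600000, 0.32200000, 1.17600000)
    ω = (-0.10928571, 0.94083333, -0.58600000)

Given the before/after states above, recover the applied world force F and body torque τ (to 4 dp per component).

F = (3.6000, 2.2000, -2.4000)
τ = (-0.0500, 0.1700, -0.2000)

Δv = v₁−v₀ = (0.03600000, 0.02200000, -0.02400000)
m·(v₁−v₀)/dt = (3.6000, 2.2000, -2.4000)
ω₁ − ω₀ = (-0.00928571, 0.14083333, -0.08600000)
τ = I·(Δω/dt) + ω₀×(Iω₀) = (-0.0500, 0.1700, -0.2000)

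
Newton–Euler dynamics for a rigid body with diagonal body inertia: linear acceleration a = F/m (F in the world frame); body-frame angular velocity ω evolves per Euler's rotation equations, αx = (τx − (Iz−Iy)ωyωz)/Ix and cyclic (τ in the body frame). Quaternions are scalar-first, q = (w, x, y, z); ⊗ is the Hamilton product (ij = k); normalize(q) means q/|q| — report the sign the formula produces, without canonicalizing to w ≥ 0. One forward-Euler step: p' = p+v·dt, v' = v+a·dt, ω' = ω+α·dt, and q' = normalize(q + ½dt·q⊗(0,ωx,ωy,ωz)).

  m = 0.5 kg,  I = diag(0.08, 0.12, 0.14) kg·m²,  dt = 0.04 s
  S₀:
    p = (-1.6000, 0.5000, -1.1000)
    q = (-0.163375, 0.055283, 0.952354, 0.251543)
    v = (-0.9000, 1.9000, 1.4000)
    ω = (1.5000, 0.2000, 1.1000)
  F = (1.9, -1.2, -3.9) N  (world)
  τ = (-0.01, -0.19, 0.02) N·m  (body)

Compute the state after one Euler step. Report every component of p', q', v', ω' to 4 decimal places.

p' = (-1.6360, 0.5760, -1.0440)
q' = (-0.1743, 0.0703, 0.9574, 0.2194)
v' = (-0.7480, 1.8040, 1.0880)
ω' = (1.4928, 0.1697, 1.1023)

linear accel F/m = (3.8000, -2.4000, -7.8000)
p + v·dt = (-1.6360, 0.5760, -1.0440)
v + (F/m)dt = (-0.7480, 1.8040, 1.0880)
(τ − ω×Iω)/I = (-0.1800, -0.7583, 0.0571)
new body rate ω' = (1.4928, 0.1697, 1.1023)
Hamilton product q⊗(0,ω) = (-0.5500926, 0.7522183, 0.2838282, -1.5971869)
updated quaternion q' = (-0.1743, 0.0703, 0.9574, 0.2194)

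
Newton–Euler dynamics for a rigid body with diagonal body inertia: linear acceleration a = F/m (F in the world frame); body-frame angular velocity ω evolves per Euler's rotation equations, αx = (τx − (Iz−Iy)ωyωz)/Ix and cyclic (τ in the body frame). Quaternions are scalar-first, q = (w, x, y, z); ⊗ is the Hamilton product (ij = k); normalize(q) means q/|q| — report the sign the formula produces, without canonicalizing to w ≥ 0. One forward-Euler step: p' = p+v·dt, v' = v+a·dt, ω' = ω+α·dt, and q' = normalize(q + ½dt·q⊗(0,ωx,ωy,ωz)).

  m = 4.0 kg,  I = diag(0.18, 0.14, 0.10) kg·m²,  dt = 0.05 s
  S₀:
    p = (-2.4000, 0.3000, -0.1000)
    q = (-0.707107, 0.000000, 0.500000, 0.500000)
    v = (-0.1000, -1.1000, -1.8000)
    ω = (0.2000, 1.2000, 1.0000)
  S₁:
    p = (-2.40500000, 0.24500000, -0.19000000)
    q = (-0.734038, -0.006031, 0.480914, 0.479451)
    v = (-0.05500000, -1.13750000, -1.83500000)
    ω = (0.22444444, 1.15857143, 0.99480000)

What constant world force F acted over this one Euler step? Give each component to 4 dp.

F = (3.6000, -3.0000, -2.8000)

velocity change Δv = (0.04500000, -0.03750000, -0.03500000)
m·(v₁−v₀)/dt = (3.6000, -3.0000, -2.8000)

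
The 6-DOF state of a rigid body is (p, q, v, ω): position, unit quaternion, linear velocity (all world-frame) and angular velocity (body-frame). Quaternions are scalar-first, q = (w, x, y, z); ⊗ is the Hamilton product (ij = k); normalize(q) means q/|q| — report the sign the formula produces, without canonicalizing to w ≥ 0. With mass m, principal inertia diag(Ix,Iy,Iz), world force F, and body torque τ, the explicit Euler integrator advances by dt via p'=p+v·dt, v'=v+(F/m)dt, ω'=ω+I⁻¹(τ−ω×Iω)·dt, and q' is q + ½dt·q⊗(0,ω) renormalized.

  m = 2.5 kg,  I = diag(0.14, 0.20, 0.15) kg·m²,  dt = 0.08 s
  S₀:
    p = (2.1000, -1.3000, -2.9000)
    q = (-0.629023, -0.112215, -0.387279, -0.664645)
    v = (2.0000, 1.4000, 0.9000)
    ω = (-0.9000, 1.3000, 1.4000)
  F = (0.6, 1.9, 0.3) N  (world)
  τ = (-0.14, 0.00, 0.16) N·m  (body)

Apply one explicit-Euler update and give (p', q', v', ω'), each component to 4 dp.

gyro term ω×Iω = (-0.0910, 0.0126, -0.0702)
α = I⁻¹(τ − ω×Iω) = (-0.3500, -0.0630, 1.5347)
ω + α·dt = (-0.9280, 1.2950, 1.5228)
2q̇ = q⊗(0,ω) = (1.3329722, 0.8879686, -0.0624484, -1.3750628)
q + ½dt·q⊗(0,ω), renormalized = (-0.5737, -0.0764, -0.3884, -0.7171)
a = F/m = (0.2400, 0.7600, 0.1200)
new position p' = (2.2600, -1.1880, -2.8280)
v' = v + a·dt = (2.0192, 1.4608, 0.9096)

p' = (2.2600, -1.1880, -2.8280)
q' = (-0.5737, -0.0764, -0.3884, -0.7171)
v' = (2.0192, 1.4608, 0.9096)
ω' = (-0.9280, 1.2950, 1.5228)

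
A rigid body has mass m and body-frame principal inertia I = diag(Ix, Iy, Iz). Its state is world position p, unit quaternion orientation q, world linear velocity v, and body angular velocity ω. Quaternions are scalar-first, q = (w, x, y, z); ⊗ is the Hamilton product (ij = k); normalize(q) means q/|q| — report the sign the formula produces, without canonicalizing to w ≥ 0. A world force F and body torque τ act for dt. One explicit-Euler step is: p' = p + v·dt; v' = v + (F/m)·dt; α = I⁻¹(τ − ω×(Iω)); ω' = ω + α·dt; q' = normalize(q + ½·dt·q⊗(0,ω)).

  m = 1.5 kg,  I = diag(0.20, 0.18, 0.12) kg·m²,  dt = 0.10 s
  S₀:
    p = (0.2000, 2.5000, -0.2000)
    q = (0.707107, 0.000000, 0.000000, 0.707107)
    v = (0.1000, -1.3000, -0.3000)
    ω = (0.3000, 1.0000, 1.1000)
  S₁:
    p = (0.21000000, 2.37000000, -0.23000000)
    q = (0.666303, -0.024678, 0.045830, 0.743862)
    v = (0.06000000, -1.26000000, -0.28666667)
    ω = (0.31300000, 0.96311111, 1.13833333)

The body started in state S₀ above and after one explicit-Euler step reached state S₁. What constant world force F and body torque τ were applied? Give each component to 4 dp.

rate change Δω = (0.01300000, -0.03688889, 0.03833333)
I·α + gyro = (-0.0400, -0.0400, 0.0400)
velocity change Δv = (-0.04000000, 0.04000000, 0.01333333)
applied force F = (-0.6000, 0.6000, 0.2000)

F = (-0.6000, 0.6000, 0.2000)
τ = (-0.0400, -0.0400, 0.0400)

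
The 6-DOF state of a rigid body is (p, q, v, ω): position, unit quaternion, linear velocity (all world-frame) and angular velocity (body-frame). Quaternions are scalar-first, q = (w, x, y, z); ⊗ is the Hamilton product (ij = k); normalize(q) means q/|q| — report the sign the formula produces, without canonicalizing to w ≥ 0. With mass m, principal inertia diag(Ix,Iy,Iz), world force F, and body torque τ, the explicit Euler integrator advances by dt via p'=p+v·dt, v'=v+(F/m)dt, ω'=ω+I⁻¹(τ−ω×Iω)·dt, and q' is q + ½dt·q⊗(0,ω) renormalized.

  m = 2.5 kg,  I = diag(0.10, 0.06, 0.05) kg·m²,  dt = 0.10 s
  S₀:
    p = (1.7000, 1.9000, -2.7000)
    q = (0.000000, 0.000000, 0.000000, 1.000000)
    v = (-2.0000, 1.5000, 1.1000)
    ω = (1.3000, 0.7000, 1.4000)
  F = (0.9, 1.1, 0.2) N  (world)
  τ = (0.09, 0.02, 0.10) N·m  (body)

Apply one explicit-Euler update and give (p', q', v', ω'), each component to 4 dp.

p' = (1.5000, 2.0500, -2.5900)
q' = (-0.0696, -0.0348, 0.0647, 0.9949)
v' = (-1.9640, 1.5440, 1.1080)
ω' = (1.3998, 0.5817, 1.6728)

ω×(Iω) gyroscopic = (-0.0098, 0.0910, -0.0364)
(τ − ω×Iω)/I = (0.9980, -1.1833, 2.7280)
ω + α·dt = (1.3998, 0.5817, 1.6728)
q⊗(0,ω) = (-1.4000000, -0.7000000, 1.3000000, 0.0000000)
q' = normalize(q + ½dt·q⊗(0,ω)) = (-0.0696, -0.0348, 0.0647, 0.9949)
p + v·dt = (1.5000, 2.0500, -2.5900)
v' = v + a·dt = (-1.9640, 1.5440, 1.1080)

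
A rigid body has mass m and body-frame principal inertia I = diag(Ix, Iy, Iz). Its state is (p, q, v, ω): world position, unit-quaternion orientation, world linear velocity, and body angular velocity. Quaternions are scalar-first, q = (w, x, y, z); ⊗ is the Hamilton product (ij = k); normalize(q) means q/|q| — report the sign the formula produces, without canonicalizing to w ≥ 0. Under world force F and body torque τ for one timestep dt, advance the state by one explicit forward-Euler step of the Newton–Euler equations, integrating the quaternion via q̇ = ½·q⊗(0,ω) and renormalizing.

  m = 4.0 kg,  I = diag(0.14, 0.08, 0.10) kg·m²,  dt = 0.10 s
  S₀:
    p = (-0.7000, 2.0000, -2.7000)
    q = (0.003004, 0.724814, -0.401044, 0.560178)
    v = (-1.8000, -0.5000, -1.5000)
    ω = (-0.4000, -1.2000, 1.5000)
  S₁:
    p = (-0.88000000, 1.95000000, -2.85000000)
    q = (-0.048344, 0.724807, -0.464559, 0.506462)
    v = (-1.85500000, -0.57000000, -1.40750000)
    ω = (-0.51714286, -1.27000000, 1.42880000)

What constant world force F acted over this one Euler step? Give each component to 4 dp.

Δv = v₁−v₀ = (-0.05500000, -0.07000000, 0.09250000)
F = m·Δv/dt = (-2.2000, -2.8000, 3.7000)

F = (-2.2000, -2.8000, 3.7000)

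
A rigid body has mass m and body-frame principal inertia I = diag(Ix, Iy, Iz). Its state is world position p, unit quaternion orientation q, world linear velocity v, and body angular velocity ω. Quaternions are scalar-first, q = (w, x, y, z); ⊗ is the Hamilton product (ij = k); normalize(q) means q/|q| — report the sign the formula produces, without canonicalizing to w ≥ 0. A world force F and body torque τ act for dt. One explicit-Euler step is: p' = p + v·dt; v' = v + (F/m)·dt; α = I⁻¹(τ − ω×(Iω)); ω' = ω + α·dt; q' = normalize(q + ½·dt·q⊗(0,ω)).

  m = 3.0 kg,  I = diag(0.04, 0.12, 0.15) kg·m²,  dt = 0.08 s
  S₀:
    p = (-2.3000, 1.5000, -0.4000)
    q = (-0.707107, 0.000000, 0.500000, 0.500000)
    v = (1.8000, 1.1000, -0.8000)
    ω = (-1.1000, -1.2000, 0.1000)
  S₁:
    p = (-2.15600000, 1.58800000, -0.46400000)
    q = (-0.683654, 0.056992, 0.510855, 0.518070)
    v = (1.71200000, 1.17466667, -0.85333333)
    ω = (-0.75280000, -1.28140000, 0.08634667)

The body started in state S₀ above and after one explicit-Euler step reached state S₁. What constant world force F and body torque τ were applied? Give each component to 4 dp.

F = (-3.3000, 2.8000, -2.0000)
τ = (0.1700, -0.1100, 0.0800)

ω₁ − ω₀ = (0.34720000, -0.08140000, -0.01365333)
ω₀×(Iω₀) = (-0.0036, 0.0121, 0.1056)
I·α + gyro = (0.1700, -0.1100, 0.0800)
Δv = v₁−v₀ = (-0.08800000, 0.07466667, -0.05333333)
m·(v₁−v₀)/dt = (-3.3000, 2.8000, -2.0000)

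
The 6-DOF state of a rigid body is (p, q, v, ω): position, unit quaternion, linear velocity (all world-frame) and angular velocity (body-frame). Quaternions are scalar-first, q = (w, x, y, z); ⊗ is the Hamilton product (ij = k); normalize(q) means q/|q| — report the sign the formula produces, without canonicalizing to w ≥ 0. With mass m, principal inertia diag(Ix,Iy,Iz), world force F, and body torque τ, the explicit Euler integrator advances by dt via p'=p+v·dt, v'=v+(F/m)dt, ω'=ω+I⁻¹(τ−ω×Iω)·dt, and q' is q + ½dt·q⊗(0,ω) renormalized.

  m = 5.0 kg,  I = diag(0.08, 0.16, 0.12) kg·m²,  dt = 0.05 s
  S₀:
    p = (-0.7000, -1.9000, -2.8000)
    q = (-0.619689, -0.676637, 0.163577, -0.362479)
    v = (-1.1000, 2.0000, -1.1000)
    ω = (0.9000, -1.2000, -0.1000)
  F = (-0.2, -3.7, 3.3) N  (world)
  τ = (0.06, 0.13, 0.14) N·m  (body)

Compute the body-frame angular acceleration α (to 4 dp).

gyro term ω×Iω = (-0.0048, 0.0036, -0.0864)
(τ − ω×Iω)/I = (0.8100, 0.7900, 1.8867)

α = (0.8100, 0.7900, 1.8867)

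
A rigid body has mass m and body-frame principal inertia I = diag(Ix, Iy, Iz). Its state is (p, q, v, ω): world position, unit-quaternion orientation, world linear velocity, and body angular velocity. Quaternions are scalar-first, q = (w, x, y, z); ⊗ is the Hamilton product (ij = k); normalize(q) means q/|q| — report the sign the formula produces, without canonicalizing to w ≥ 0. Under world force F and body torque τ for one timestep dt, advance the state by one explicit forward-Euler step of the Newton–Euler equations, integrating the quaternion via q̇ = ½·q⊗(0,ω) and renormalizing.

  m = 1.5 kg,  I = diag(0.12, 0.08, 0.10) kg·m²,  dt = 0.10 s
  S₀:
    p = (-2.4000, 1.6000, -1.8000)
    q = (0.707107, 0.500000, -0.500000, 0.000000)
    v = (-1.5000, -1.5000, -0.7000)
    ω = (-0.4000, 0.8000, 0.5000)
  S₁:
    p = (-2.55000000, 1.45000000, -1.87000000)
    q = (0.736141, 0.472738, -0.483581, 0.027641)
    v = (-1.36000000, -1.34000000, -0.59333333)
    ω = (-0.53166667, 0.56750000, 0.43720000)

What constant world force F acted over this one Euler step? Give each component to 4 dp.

F = (2.1000, 2.4000, 1.6000)

velocity change Δv = (0.14000000, 0.16000000, 0.10666667)
m·(v₁−v₀)/dt = (2.1000, 2.4000, 1.6000)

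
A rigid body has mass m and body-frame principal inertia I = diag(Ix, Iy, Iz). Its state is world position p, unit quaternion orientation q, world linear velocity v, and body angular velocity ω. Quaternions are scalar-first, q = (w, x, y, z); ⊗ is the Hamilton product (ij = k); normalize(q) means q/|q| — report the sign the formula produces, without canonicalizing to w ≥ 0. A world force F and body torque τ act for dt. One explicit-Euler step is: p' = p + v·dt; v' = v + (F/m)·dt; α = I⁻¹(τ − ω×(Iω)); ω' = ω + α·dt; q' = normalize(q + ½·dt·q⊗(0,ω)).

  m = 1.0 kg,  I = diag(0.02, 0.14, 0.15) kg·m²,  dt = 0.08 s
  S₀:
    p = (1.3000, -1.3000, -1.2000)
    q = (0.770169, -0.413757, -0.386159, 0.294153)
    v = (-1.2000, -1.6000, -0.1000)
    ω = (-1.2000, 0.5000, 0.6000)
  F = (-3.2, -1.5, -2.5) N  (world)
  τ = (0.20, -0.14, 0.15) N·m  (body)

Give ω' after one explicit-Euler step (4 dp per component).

ω' = (-0.4120, 0.3665, 0.7184)

α = I⁻¹(τ − ω×Iω) = (9.8500, -1.6686, 1.4800)
new body rate ω' = (-0.4120, 0.3665, 0.7184)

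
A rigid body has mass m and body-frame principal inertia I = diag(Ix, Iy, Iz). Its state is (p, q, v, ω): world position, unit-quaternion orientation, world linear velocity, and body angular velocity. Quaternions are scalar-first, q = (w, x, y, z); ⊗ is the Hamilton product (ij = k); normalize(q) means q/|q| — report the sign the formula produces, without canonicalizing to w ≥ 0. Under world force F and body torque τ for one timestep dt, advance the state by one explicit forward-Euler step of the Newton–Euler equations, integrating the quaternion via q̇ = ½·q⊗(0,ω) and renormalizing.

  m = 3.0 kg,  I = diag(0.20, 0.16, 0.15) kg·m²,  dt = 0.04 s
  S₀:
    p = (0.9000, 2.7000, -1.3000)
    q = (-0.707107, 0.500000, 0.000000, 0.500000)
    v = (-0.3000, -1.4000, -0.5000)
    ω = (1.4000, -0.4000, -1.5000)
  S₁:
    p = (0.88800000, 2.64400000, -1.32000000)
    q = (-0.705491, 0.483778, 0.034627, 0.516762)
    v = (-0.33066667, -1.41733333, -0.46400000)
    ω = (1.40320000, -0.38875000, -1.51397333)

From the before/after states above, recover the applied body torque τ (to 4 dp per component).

Δω = ω₁−ω₀ = (0.00320000, 0.01125000, -0.01397333)
applied torque τ = (0.0100, -0.0600, -0.0300)

τ = (0.0100, -0.0600, -0.0300)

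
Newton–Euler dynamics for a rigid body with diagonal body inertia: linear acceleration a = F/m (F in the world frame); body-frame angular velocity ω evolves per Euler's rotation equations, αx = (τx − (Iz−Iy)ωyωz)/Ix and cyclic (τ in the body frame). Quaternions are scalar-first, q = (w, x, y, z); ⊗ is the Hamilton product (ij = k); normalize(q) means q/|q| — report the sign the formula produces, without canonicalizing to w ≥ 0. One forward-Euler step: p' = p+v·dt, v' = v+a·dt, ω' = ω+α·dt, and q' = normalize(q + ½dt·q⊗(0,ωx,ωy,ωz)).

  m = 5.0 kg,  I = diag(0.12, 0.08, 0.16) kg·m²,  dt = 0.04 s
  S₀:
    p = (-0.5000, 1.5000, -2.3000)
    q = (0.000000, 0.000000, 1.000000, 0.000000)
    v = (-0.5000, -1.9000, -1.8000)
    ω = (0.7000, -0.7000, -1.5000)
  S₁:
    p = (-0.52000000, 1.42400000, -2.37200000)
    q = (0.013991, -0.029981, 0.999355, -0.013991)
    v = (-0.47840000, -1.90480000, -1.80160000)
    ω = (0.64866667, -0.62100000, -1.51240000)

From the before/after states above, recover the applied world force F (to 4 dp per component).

velocity change Δv = (0.02160000, -0.00480000, -0.00160000)
F = m·Δv/dt = (2.7000, -0.6000, -0.2000)

F = (2.7000, -0.6000, -0.2000)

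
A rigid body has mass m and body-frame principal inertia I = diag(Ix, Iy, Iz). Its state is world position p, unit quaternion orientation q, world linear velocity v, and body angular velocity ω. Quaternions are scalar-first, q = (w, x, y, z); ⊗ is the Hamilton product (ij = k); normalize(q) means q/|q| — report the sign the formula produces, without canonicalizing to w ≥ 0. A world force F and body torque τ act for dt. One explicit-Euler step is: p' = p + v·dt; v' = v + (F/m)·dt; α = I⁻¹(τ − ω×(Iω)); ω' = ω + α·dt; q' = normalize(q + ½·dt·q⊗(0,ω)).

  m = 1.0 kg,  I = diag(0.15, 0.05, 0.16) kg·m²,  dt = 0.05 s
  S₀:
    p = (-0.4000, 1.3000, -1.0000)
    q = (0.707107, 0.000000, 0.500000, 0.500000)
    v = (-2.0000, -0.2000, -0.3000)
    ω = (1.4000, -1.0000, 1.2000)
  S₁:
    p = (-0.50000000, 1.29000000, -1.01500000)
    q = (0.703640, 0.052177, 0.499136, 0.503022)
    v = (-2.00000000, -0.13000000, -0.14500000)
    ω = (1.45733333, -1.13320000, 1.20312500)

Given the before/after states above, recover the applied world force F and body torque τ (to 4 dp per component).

F = (0.0000, 1.4000, 3.1000)
τ = (0.0400, -0.1500, 0.1500)

velocity change Δv = (0.00000000, 0.07000000, 0.15500000)
applied force F = (0.0000, 1.4000, 3.1000)
Δω = ω₁−ω₀ = (0.05733333, -0.13320000, 0.00312500)
gyro term ω₀×Iω₀ = (-0.1320, -0.0168, 0.1400)
applied torque τ = (0.0400, -0.1500, 0.1500)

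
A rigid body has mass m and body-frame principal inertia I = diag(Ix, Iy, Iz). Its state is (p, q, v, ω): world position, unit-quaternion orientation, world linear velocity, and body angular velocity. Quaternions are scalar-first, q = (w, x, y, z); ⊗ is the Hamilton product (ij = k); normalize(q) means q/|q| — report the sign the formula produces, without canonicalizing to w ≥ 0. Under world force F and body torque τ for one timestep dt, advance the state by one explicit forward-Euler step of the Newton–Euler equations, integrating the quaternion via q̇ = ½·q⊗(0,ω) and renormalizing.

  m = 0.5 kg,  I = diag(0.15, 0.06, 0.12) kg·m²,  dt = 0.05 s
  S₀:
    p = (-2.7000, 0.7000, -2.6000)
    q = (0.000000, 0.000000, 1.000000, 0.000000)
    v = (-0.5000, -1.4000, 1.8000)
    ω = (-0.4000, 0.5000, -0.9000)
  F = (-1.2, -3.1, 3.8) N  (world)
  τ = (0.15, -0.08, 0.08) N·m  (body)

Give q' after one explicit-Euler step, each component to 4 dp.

q' = (-0.0125, -0.0225, 0.9996, 0.0100)

Hamilton product q⊗(0,ω) = (-0.5000000, -0.9000000, 0.0000000, 0.4000000)
q + ½dt·q⊗(0,ω), renormalized = (-0.0125, -0.0225, 0.9996, 0.0100)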